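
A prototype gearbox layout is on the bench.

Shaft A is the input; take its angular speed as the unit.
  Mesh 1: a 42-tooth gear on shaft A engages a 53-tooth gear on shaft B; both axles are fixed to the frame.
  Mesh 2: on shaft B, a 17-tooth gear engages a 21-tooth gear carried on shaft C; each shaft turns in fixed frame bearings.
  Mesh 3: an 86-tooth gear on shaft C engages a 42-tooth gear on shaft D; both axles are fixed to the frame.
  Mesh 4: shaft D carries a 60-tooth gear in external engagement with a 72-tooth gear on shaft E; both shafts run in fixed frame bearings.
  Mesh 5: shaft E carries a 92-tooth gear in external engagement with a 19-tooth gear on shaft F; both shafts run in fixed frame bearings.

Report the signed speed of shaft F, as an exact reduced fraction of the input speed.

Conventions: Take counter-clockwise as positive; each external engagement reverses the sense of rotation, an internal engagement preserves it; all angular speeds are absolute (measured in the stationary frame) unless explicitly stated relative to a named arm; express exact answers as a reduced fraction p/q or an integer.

5-mesh fixed-axis compound train (all bearings frame-fixed)
mesh 1 [42T→53T]: |ω|/ω_in = 1×42/53 = 42/53, sense flips to −
mesh 2 [17T→21T]: |ω|/ω_in = (42/53)×17/21 = 34/53, sense flips to +
mesh 3 [86T→42T]: |ω|/ω_in = (34/53)×86/42 = 1462/1113, sense flips to −
mesh 4 [60T→72T]: |ω|/ω_in = (1462/1113)×60/72 = 3655/3339, sense flips to +
mesh 5 [92T→19T]: |ω|/ω_in = (3655/3339)×92/19 = 336260/63441, sense flips to −
signed output speed (× input speed) = -336260/63441

-336260/63441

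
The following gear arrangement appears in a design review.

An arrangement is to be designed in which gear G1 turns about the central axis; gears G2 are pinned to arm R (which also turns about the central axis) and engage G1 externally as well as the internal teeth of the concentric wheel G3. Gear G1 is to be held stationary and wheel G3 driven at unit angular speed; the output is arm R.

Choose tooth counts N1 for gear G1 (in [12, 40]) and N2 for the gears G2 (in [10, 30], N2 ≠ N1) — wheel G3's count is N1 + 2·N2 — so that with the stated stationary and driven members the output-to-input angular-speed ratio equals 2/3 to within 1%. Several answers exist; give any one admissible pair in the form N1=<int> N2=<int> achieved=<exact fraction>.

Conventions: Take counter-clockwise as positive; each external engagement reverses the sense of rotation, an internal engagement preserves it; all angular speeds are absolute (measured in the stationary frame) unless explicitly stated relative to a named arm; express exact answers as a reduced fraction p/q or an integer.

N1=20 N2=10 achieved=2/3

topology: planetary set — design target 2/3, arm = carrier (Willis)
Willis with ω_sun = 0: ω_arm/ω_ring = N3/(N1+N3); set equal to 2/3  ⇒  N3/N1 = (2/3)/(1 − 2/3) = 2
N3 = N1 + 2·N2  ⇒  N2/N1 = (N3/N1 − 1)/2 = (2 − 1)/2 = 1/2
smallest multiple with N1 ≥ 12 and N2 ≥ 10: k = 10  ⇒  N1 = 10·2 = 20, N2 = 10·1 = 10 (N1 ≤ 40, N2 ≤ 30, N2 ≠ N1 ✓), N3 = 20 + 2·10 = 40
check: N3/(N1+N3) with N1 = 20, N3 = 40 gives 2/3; |achieved − target| = 0 ≤ 1/150 ✓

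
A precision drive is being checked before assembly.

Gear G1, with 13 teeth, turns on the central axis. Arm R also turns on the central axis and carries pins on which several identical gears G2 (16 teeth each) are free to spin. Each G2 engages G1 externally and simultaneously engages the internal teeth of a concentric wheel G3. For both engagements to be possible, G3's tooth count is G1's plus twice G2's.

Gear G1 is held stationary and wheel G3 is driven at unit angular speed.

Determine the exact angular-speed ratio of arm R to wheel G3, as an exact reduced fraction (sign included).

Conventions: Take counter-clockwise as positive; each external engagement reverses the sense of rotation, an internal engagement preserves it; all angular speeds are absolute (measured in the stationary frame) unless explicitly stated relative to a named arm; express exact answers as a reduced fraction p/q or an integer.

45/58

topology: planetary set — G1 13T / G2 16T / G3 45T, arm = carrier (Willis)
ring teeth: 13 + 2·16 = 45
13(ω_sun−ω_arm) = −45(ω_ring−ω_arm),  ω_sun = 0, ω_ring = 1
13(0−ω_arm) = −45(1−ω_arm)  ⇒  58·ω_arm = 45  ⇒  ω_arm = 45/58
ω_out/ω_in = 45/58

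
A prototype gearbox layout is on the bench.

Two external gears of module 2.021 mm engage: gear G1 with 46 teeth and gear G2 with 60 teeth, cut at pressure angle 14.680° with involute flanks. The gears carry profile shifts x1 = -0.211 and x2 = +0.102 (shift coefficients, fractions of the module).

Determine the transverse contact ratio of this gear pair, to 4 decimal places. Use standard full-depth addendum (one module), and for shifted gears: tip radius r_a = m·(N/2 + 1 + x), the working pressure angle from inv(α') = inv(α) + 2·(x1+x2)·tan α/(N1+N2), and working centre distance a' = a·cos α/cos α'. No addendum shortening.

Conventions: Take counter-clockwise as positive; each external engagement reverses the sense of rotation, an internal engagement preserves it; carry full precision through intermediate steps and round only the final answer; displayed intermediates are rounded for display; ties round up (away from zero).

2.1778

class = single-mesh tooth geometry [involute pair 46T × 60T, m = 2.021]
base radii: r_b1 = 44.965622, r_b2 = 58.650811
tip radii: r_a1 = 48.077569, r_a2 = 62.857142
inv(α') = inv(14.680°) + 2·(-0.211+0.102)·tan α/(46+60) = 0.00521893  ⇒  α' = 14.21500°
a' = a·cos α / cos α' = 107.1130·cos 14.680°/cos 14.21500° = 106.889264
action lengths: √(r_a1²−r_b1²) = 17.016037, √(r_a2²−r_b2²) = 22.607580
base pitch p_b = π·m·cos α = 6.141899
CR = (17.016037 + 22.607580 − 106.889264·sin 14.21500°)/6.141899 = 2.177790
contact ratio ≈ 2.1778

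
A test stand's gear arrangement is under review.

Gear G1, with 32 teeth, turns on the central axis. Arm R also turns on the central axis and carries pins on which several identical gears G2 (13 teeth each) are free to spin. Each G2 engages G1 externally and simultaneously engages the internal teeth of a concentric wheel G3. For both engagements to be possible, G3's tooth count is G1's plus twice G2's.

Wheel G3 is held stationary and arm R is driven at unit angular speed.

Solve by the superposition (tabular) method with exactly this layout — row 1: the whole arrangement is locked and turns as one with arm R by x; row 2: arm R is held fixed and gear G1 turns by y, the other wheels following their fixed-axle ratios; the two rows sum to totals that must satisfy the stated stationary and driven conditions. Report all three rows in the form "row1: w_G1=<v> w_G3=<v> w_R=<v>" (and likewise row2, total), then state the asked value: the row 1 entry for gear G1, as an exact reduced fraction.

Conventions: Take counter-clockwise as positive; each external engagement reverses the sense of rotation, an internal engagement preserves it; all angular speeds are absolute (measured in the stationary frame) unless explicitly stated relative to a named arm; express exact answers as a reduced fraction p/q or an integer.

planetary set (32T centre, 13T on arm, 58T internal) — Willis relation
row 1 — lock + rotate with arm: ω_sun = ω_ring = ω_arm = x
row 2: sun turns y, ring = −(32/58)·y, arm 0
boundary: total ω_ring = x − (32/58)·y = 0 and total ω_arm = x = 1  ⇒  y = 29/16, x = 1
row 2 ring = −(32/58)·29/16 = -1
totals (row 1 + row 2): sun 1 + 29/16 = 45/16, ring 1 + (-1) = 0, arm 1 + 0 = 1
asked cell (row1, sun) = 1

row1: w_G1=1 w_G3=1 w_R=1
row2: w_G1=29/16 w_G3=-1 w_R=0
total: w_G1=45/16 w_G3=0 w_R=1
asked value: 1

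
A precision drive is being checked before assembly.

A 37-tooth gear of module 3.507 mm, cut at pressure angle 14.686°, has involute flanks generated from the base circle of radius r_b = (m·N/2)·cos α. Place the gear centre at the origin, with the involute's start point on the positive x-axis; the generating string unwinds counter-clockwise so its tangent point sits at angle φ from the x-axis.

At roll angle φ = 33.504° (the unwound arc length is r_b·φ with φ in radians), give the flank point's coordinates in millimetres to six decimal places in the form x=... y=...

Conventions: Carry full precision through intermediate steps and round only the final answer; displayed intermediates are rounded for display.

x=72.589904 y=4.041656

recognized (one wheel, involute flank): single-mesh tooth geometry, m = 3.507, N = 37
pitch radius r_p = m·N/2 = 3.507·37/2 = 64.879500
base radius r_b = r_p·cos α = 64.879500·cos 14.686° = 62.759869
roll angle φ = 33.504° = 0.58475511 rad
x = r_b·(cos φ + φ·sin φ) = 72.589904
y = r_b·(sin φ − φ·cos φ) = 4.041656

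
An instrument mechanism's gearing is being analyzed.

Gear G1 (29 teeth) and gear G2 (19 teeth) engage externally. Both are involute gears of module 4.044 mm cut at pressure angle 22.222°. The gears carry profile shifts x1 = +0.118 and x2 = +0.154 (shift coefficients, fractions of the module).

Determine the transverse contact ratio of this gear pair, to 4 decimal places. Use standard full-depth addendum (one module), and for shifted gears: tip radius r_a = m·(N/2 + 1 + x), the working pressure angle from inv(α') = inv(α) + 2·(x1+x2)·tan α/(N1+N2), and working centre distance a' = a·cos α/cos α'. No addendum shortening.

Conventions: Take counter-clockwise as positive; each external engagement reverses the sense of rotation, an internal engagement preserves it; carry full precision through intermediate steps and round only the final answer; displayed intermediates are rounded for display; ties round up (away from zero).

1.4598

class = single-mesh tooth geometry [involute pair 29T × 19T, m = 4.044]
base radii: r_b1 = 54.282688, r_b2 = 35.564520
tip radii: r_a1 = 63.159192, r_a2 = 43.084776
inv(α') = inv(22.222°) + 2·(+0.118+0.154)·tan α/(29+19) = 0.02532349  ⇒  α' = 23.69917°
a' = a·cos α / cos α' = 97.0560·cos 22.222°/cos 23.69917° = 98.121991
action lengths: √(r_a1²−r_b1²) = 32.287355, √(r_a2²−r_b2²) = 24.320009
base pitch p_b = π·m·cos α = 11.760972
CR = (32.287355 + 24.320009 − 98.121991·sin 23.69917°)/11.760972 = 1.459807
contact ratio ≈ 1.4598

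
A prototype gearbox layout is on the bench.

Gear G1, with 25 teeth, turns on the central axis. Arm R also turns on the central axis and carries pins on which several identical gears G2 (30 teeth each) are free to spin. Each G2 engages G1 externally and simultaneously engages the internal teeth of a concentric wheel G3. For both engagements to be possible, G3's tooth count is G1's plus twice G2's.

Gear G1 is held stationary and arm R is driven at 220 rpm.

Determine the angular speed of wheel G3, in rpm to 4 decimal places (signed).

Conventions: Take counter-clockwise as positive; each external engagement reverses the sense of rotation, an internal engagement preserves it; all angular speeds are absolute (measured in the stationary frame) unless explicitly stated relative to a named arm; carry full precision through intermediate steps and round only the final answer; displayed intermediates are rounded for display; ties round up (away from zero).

class = planetary set [G3 = 25+2·30 = 85; Willis about the carrier]
normalise by the input: solve with ω_arm = 1, then scale by 220 rpm
ring teeth: 25 + 2·30 = 85
25(ω_sun−ω_arm) = −85(ω_ring−ω_arm),  ω_sun = 0, ω_arm = 1
ω_ring = 1 − (25/85)(0−1) = 22/17
scale: ω_ring = 22/17 × 220 rpm = +284.7059 rpm

+284.7059 rpm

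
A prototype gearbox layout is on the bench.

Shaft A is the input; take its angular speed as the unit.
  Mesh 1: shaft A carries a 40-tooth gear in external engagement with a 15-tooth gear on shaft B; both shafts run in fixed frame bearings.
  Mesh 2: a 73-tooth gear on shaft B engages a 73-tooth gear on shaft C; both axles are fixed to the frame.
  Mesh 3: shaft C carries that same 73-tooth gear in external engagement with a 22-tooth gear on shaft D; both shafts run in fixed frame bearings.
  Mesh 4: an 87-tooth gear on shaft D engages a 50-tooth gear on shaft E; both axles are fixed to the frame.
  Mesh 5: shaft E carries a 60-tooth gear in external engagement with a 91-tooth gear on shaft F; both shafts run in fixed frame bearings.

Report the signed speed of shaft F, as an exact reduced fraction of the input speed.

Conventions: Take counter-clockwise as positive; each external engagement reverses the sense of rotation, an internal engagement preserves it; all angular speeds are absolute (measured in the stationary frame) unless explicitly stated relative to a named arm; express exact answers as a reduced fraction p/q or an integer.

-50808/5005

5-mesh fixed-axis compound train (all bearings frame-fixed)
mesh 1 [40T→15T]: |ω|/ω_in = 1×40/15 = 8/3, sense flips to −
mesh 2 [73T→73T]: |ω|/ω_in = (8/3)×73/73 = 8/3, sense flips to +
mesh 3 [73T→22T]: |ω|/ω_in = (8/3)×73/22 = 292/33, sense flips to −
mesh 4 [87T→50T]: |ω|/ω_in = (292/33)×87/50 = 4234/275, sense flips to +
mesh 5 [60T→91T]: |ω|/ω_in = (4234/275)×60/91 = 50808/5005, sense flips to −
signed output speed (× input speed) = -50808/5005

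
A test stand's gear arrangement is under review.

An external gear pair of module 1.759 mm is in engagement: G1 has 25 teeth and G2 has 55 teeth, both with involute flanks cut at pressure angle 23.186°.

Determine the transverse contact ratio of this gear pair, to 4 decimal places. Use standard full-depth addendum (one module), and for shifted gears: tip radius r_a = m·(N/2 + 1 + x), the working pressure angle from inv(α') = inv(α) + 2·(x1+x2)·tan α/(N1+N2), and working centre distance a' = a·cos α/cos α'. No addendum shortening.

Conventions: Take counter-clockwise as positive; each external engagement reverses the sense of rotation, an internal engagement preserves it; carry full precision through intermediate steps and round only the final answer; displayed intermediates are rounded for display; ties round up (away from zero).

single-mesh involute tooth geometry (25T engaging 55T at module 1.759)
base radii: r_b1 = 20.211604, r_b2 = 44.465529
tip radii: r_a1 = 23.746500, r_a2 = 50.131500
no profile shift: α' = α, a' = a
action lengths: √(r_a1²−r_b1²) = 12.465445, √(r_a2²−r_b2²) = 23.151329
base pitch p_b = π·m·cos α = 5.079730
CR = (12.465445 + 23.151329 − 70.360000·sin 23.18600°)/5.079730 = 1.558119
contact ratio ≈ 1.5581

1.5581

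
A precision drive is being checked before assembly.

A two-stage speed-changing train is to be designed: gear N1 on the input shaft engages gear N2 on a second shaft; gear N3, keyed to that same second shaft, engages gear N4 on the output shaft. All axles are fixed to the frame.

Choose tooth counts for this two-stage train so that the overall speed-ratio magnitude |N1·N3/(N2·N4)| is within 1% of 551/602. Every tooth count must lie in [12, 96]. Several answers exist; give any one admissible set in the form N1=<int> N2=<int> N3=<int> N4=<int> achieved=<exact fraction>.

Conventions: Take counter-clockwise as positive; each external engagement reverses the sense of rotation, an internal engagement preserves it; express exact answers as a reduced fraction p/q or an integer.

class = fixed-axis compound train [2-stage, 551/602 wanted]
target = 551/602 in lowest terms: an exact hit needs N1·N3 = k·551 and N2·N4 = k·602 for one integer k, every count in [12, 96]; additionally prefer no 1:1 stage (N1 ≠ N2, N3 ≠ N4)
k = 1: N1·N3 = 551 = 19·29, N2·N4 = 602 = 14·43
achieved = 19·29/(14·43) = 551/602; |achieved − target| = 0 ≤ 551/60200 ✓

N1=19 N2=14 N3=29 N4=43 achieved=551/602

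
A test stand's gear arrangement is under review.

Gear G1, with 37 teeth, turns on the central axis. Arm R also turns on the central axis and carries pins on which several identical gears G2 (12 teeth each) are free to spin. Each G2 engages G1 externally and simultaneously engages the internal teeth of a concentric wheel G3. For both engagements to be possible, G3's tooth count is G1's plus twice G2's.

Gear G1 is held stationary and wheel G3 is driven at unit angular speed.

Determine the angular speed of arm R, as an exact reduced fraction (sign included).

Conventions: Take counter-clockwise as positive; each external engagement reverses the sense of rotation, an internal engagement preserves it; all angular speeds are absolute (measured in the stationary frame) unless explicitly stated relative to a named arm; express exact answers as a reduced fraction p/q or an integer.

61/98

topology: planetary set — G1 37T / G2 12T / G3 61T, arm = carrier (Willis)
ring teeth: 37 + 2·12 = 61
37(ω_sun−ω_arm) = −61(ω_ring−ω_arm),  ω_sun = 0, ω_ring = 1
37(0−ω_arm) = −61(1−ω_arm)  ⇒  98·ω_arm = 61  ⇒  ω_arm = 61/98
exact speed ratio = 61/98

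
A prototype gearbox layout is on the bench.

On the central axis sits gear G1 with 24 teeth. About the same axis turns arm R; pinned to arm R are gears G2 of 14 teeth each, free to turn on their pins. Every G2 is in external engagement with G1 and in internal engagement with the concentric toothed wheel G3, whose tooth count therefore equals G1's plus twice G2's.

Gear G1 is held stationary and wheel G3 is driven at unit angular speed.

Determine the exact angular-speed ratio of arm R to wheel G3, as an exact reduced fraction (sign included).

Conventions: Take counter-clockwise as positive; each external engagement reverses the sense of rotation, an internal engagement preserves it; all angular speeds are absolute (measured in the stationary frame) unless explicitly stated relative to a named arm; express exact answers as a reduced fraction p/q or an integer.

13/19

recognized (axles ride arm R): planetary set, 24/14/52 teeth
ring teeth: 24 + 2·14 = 52
24(ω_sun−ω_arm) = −52(ω_ring−ω_arm),  ω_sun = 0, ω_ring = 1
24(0−ω_arm) = −52(1−ω_arm)  ⇒  76·ω_arm = 52  ⇒  ω_arm = 13/19
ω_out/ω_in = 13/19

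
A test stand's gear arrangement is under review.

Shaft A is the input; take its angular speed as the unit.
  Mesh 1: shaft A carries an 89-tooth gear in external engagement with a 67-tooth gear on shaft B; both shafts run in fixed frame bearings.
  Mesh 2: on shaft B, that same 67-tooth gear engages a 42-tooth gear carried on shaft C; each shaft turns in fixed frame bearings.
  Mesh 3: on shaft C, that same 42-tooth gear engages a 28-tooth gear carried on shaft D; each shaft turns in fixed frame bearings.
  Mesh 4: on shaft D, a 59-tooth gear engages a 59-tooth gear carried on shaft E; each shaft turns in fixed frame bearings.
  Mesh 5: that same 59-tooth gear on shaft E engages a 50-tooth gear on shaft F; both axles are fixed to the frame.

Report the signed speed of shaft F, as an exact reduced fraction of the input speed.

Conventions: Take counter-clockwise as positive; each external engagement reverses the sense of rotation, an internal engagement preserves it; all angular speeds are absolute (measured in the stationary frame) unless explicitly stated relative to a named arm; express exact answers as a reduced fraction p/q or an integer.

-5251/1400

5-mesh fixed-axis compound train (all bearings frame-fixed)
mesh 1 [89T→67T]: |ω|/ω_in = 1×89/67 = 89/67, sense flips to −
mesh 2 [67T→42T]: |ω|/ω_in = (89/67)×67/42 = 89/42, sense flips to +
mesh 3 [42T→28T]: |ω|/ω_in = (89/42)×42/28 = 89/28, sense flips to −
mesh 4 [59T→59T]: |ω|/ω_in = (89/28)×59/59 = 89/28, sense flips to +
mesh 5 [59T→50T]: |ω|/ω_in = (89/28)×59/50 = 5251/1400, sense flips to −
signed output speed (× input speed) = -5251/1400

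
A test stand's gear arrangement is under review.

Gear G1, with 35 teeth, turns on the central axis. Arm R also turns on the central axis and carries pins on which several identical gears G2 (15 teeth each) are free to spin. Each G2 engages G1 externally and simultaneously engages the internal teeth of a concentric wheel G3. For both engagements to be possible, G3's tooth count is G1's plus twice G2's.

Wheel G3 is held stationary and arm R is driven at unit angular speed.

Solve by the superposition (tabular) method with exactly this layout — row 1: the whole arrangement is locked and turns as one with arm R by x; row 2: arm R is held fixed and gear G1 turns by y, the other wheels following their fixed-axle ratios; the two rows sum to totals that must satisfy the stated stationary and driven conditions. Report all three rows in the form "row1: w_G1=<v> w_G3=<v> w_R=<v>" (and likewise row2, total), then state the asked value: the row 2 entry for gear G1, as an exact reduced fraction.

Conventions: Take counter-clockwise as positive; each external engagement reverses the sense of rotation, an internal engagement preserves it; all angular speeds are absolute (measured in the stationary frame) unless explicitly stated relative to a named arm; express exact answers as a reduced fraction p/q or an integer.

topology: planetary set — G1 35T / G2 15T / G3 65T, arm = carrier (Willis)
row 1 (train locked, turned with arm): all members turn x
row 2 — arm fixed, fixed-axis ratios: sun y, ring −(35/65)·y, arm 0
boundary: total ω_ring = x − (35/65)·y = 0 and total ω_arm = x = 1  ⇒  y = 13/7, x = 1
row 2 ring = −(35/65)·13/7 = -1
totals (row 1 + row 2): sun 1 + 13/7 = 20/7, ring 1 + (-1) = 0, arm 1 + 0 = 1
asked cell (row2, sun) = 13/7

row1: w_G1=1 w_G3=1 w_R=1
row2: w_G1=13/7 w_G3=-1 w_R=0
total: w_G1=20/7 w_G3=0 w_R=1
asked value: 13/7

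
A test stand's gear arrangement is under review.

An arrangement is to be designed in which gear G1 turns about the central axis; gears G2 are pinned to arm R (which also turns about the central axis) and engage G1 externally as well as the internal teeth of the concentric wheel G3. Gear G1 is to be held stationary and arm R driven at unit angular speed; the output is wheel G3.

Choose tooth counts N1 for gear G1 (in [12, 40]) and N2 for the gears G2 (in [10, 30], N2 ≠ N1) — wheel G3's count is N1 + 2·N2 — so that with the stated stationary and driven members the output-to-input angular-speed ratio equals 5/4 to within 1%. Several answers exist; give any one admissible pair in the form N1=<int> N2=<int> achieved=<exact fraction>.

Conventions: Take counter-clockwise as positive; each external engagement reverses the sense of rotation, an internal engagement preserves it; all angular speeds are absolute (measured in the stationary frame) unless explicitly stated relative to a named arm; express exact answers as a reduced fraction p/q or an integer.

planetary set to be sized for 5/4 (Willis relation)
Willis with ω_sun = 0: ω_ring/ω_arm = (N1+N3)/N3; set equal to 5/4  ⇒  N3/N1 = 1/(5/4 − 1) = 4
N3 = N1 + 2·N2  ⇒  N2/N1 = (N3/N1 − 1)/2 = (4 − 1)/2 = 3/2
smallest multiple with N1 ≥ 12 and N2 ≥ 10: k = 6  ⇒  N1 = 6·2 = 12, N2 = 6·3 = 18 (N1 ≤ 40, N2 ≤ 30, N2 ≠ N1 ✓), N3 = 12 + 2·18 = 48
check: (N1+N3)/N3 with N1 = 12, N3 = 48 gives 5/4; |achieved − target| = 0 ≤ 1/80 ✓

N1=12 N2=18 achieved=5/4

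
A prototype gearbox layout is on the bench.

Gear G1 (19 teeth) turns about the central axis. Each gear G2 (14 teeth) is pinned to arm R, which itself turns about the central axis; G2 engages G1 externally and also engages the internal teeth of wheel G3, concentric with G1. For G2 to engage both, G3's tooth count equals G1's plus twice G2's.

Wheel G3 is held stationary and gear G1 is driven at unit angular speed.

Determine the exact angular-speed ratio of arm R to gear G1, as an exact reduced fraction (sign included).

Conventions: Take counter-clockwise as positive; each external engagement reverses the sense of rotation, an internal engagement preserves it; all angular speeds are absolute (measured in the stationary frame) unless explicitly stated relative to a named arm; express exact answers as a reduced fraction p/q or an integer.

19/66

planetary set (19T centre, 14T on arm, 47T internal) — Willis relation
ring teeth: 19 + 2·14 = 47
19(ω_sun−ω_arm) = −47(ω_ring−ω_arm),  ω_ring = 0, ω_sun = 1
19(1−ω_arm) = −47(0−ω_arm)  ⇒  66·ω_arm = 19  ⇒  ω_arm = 19/66
ω_out/ω_in = 19/66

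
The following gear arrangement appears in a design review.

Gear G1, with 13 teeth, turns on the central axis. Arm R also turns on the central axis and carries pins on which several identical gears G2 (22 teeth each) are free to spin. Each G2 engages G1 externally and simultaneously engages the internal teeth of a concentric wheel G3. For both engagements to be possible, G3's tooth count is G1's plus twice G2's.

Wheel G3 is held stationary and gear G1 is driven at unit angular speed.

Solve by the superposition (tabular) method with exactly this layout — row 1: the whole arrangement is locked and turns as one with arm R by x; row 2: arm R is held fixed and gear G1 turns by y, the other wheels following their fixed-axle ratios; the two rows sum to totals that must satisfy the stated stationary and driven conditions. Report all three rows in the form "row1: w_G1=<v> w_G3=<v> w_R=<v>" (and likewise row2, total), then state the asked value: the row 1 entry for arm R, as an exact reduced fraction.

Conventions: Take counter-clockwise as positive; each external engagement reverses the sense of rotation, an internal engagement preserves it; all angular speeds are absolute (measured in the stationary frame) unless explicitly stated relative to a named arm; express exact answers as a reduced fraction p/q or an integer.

topology: planetary set — G1 13T / G2 22T / G3 57T, arm = carrier (Willis)
row 1 (train locked, turned with arm): all members turn x
row 2 (arm held, sun turns y): ω_ring = −(13/57)·y, ω_arm = 0
boundary: total ω_ring = x − (13/57)·y = 0 and total ω_sun = x + y = 1  ⇒  y = 57/70, x = 13/70
row 2 ring = −(13/57)·57/70 = -13/70
totals (row 1 + row 2): sun 13/70 + 57/70 = 1, ring 13/70 + (-13/70) = 0, arm 13/70 + 0 = 13/70
asked cell (row1, arm) = 13/70

row1: w_G1=13/70 w_G3=13/70 w_R=13/70
row2: w_G1=57/70 w_G3=-13/70 w_R=0
total: w_G1=1 w_G3=0 w_R=13/70
asked value: 13/70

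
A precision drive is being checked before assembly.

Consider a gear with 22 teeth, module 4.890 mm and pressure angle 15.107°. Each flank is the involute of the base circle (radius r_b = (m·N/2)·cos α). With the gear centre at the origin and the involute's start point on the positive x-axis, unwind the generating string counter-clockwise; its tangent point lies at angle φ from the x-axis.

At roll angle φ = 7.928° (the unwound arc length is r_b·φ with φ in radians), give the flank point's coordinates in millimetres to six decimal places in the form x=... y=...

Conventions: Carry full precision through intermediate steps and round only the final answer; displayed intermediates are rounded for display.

x=52.425824 y=0.045772

single-mesh involute tooth geometry (22T wheel at module 4.890)
pitch radius r_p = m·N/2 = 4.890·22/2 = 53.790000
base radius r_b = r_p·cos α = 53.790000·cos 15.107° = 51.931060
roll angle φ = 7.928° = 0.13836970 rad
x = r_b·(cos φ + φ·sin φ) = 52.425824
y = r_b·(sin φ − φ·cos φ) = 0.045772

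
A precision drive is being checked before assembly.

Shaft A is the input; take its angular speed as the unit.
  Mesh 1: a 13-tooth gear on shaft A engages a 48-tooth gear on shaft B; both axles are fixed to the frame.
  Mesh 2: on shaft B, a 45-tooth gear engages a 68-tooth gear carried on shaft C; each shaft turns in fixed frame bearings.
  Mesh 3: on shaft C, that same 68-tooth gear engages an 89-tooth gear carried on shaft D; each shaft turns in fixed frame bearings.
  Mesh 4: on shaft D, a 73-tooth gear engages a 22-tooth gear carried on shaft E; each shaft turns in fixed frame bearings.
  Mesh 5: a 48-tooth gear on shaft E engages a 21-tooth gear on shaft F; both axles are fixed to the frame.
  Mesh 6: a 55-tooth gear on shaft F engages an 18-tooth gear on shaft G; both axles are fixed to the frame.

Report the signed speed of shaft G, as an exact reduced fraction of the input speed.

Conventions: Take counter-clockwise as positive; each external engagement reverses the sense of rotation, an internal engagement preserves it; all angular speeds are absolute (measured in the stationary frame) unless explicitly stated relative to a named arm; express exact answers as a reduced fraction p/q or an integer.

23725/7476

6-mesh fixed-axis compound train (all bearings frame-fixed)
mesh 1 [13T→48T]: |ω|/ω_in = 1×13/48 = 13/48, sense flips to −
mesh 2 [45T→68T]: |ω|/ω_in = (13/48)×45/68 = 195/1088, sense flips to +
mesh 3 [68T→89T]: |ω|/ω_in = (195/1088)×68/89 = 195/1424, sense flips to −
mesh 4 [73T→22T]: |ω|/ω_in = (195/1424)×73/22 = 14235/31328, sense flips to +
mesh 5 [48T→21T]: |ω|/ω_in = (14235/31328)×48/21 = 14235/13706, sense flips to −
mesh 6 [55T→18T]: |ω|/ω_in = (14235/13706)×55/18 = 23725/7476, sense flips to +
signed output speed (× input speed) = 23725/7476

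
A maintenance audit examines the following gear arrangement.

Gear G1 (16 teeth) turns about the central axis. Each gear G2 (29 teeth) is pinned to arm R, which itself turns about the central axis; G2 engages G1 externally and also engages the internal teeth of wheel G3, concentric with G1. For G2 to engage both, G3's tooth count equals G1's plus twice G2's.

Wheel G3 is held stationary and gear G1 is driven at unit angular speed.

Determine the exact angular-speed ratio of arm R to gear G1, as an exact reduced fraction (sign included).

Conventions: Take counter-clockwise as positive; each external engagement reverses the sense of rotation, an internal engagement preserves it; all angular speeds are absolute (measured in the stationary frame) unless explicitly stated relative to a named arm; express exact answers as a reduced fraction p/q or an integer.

8/45

topology: planetary set — G1 16T / G2 29T / G3 74T, arm = carrier (Willis)
ring teeth: 16 + 2·29 = 74
16(ω_sun−ω_arm) = −74(ω_ring−ω_arm),  ω_ring = 0, ω_sun = 1
16(1−ω_arm) = −74(0−ω_arm)  ⇒  90·ω_arm = 16  ⇒  ω_arm = 8/45
ω_out/ω_in = 8/45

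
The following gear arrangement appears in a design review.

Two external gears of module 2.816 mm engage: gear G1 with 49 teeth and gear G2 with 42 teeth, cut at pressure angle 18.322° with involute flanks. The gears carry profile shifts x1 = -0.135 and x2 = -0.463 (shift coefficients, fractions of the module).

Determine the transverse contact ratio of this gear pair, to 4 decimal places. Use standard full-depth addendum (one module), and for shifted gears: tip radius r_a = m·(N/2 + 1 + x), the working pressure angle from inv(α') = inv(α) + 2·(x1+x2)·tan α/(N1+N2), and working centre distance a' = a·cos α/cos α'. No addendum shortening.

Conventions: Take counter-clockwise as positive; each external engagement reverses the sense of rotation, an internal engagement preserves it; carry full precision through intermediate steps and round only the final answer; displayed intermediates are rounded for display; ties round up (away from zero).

topology: single-mesh involute geometry — m = 2.816, 49T/42T pair
base radii: r_b1 = 65.494440, r_b2 = 56.138091
tip radii: r_a1 = 71.427840, r_a2 = 60.648192
inv(α') = inv(18.322°) + 2·(-0.135-0.463)·tan α/(49+42) = 0.00701299  ⇒  α' = 15.65809°
a' = a·cos α / cos α' = 128.1280·cos 18.322°/cos 15.65809° = 126.320350
action lengths: √(r_a1²−r_b1²) = 28.502889, √(r_a2²−r_b2²) = 22.950336
base pitch p_b = π·m·cos α = 8.398239
CR = (28.502889 + 22.950336 − 126.320350·sin 15.65809°)/8.398239 = 2.067082
contact ratio ≈ 2.0671

2.0671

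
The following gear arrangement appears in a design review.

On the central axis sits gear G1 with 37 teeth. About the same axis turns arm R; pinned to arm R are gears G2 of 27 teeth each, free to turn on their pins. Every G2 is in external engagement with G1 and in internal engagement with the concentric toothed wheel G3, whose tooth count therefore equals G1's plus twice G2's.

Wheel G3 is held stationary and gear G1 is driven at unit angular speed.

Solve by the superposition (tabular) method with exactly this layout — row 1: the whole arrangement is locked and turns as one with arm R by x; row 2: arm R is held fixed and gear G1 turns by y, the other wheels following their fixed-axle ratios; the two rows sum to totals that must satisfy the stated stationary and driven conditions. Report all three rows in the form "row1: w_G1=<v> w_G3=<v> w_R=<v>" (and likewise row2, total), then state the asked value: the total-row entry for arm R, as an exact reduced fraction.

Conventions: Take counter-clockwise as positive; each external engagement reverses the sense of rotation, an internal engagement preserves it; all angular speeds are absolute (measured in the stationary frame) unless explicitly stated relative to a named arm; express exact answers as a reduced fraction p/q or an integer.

recognized (axles ride arm R): planetary set, 37/27/91 teeth
row 1: whole set turns with the arm by x
row 2 (arm held, sun turns y): ω_ring = −(37/91)·y, ω_arm = 0
boundary: total ω_ring = x − (37/91)·y = 0 and total ω_sun = x + y = 1  ⇒  y = 91/128, x = 37/128
row 2 ring = −(37/91)·91/128 = -37/128
totals (row 1 + row 2): sun 37/128 + 91/128 = 1, ring 37/128 + (-37/128) = 0, arm 37/128 + 0 = 37/128
asked cell (total, arm) = 37/128

row1: w_G1=37/128 w_G3=37/128 w_R=37/128
row2: w_G1=91/128 w_G3=-37/128 w_R=0
total: w_G1=1 w_G3=0 w_R=37/128
asked value: 37/128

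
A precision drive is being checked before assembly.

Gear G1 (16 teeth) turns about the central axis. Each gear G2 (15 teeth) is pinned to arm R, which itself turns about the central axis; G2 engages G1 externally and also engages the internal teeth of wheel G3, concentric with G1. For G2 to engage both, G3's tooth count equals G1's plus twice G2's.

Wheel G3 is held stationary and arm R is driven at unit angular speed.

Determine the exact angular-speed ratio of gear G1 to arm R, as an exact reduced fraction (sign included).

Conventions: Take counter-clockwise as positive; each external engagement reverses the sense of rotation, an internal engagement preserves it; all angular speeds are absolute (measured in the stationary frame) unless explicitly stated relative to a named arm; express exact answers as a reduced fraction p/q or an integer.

31/8

class = planetary set [G3 = 16+2·15 = 46; Willis about the carrier]
ring teeth: 16 + 2·15 = 46
16(ω_sun−ω_arm) = −46(ω_ring−ω_arm),  ω_ring = 0, ω_arm = 1
ω_sun = 1 − (46/16)(0−1) = 31/8
ω_out/ω_in = 31/8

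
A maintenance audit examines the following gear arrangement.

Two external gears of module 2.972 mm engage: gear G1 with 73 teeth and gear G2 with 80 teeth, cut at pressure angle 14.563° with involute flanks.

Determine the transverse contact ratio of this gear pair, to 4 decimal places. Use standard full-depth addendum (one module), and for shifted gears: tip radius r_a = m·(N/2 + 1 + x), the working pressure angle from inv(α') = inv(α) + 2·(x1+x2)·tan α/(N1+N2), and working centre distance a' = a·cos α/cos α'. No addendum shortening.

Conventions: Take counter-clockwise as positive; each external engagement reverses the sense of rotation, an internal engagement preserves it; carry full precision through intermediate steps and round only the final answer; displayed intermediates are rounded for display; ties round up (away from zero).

class = single-mesh tooth geometry [involute pair 73T × 80T, m = 2.972]
base radii: r_b1 = 104.992791, r_b2 = 115.060593
tip radii: r_a1 = 111.450000, r_a2 = 121.852000
no profile shift: α' = α, a' = a
action lengths: √(r_a1²−r_b1²) = 37.384706, √(r_a2²−r_b2²) = 40.111965
base pitch p_b = π·m·cos α = 9.036838
CR = (37.384706 + 40.111965 − 227.358000·sin 14.56300°)/9.036838 = 2.249546
contact ratio ≈ 2.2495

2.2495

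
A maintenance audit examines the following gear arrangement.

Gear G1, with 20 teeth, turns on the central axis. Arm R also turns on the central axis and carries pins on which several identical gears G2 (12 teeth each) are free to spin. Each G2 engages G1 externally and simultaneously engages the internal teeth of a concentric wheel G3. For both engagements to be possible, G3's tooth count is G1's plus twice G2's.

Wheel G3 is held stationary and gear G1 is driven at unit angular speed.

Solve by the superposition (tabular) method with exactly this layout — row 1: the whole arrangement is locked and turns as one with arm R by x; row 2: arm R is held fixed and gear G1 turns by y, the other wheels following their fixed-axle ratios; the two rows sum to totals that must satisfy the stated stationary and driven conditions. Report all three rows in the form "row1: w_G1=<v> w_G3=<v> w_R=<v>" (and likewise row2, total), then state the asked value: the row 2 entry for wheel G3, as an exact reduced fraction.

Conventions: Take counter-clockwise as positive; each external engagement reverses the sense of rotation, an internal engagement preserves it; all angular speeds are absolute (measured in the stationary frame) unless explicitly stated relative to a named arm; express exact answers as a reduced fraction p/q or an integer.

row1: w_G1=5/16 w_G3=5/16 w_R=5/16
row2: w_G1=11/16 w_G3=-5/16 w_R=0
total: w_G1=1 w_G3=0 w_R=5/16
asked value: -5/16

class = planetary set [G3 = 20+2·12 = 44; Willis about the carrier]
superposition row 1 [locked train]: every member turns x
row 2 — arm fixed, fixed-axis ratios: sun y, ring −(20/44)·y, arm 0
boundary: total ω_ring = x − (20/44)·y = 0 and total ω_sun = x + y = 1  ⇒  y = 11/16, x = 5/16
row 2 ring = −(20/44)·11/16 = -5/16
totals (row 1 + row 2): sun 5/16 + 11/16 = 1, ring 5/16 + (-5/16) = 0, arm 5/16 + 0 = 5/16
asked cell (row2, ring) = -5/16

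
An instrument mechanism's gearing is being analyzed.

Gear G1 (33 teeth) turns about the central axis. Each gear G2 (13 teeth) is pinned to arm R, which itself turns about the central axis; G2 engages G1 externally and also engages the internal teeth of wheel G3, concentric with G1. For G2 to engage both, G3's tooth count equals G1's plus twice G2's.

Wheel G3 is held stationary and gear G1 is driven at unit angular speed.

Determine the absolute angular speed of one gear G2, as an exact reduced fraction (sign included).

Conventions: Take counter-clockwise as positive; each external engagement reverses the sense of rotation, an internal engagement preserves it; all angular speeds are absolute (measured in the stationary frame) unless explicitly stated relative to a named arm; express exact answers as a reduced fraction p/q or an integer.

planetary set (33T centre, 13T on arm, 59T internal) — Willis relation
ring teeth: 33 + 2·13 = 59
33(ω_sun−ω_arm) = −59(ω_ring−ω_arm),  ω_ring = 0, ω_sun = 1
33(1−ω_arm) = −59(0−ω_arm)  ⇒  92·ω_arm = 33  ⇒  ω_arm = 33/92
sun–planet mesh: 33·(1−33/92) = −13·(ω_p−ω_arm)  ⇒  ω_p−ω_arm = -1947/1196
ω_p = 33/92 − 1947/1196 = -33/26
exact speed ratio = -33/26

-33/26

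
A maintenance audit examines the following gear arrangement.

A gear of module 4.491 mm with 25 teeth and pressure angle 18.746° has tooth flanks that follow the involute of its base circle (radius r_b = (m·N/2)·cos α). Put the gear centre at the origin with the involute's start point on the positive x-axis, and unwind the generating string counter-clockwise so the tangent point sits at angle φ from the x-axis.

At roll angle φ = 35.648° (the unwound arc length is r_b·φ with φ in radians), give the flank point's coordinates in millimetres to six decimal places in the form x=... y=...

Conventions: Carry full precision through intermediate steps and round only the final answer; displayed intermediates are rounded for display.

x=62.474104 y=4.104800

single-mesh involute tooth geometry (25T wheel at module 4.491)
pitch radius r_p = m·N/2 = 4.491·25/2 = 56.137500
base radius r_b = r_p·cos α = 56.137500·cos 18.746° = 53.159550
roll angle φ = 35.648° = 0.62217497 rad
x = r_b·(cos φ + φ·sin φ) = 62.474104
y = r_b·(sin φ − φ·cos φ) = 4.104800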